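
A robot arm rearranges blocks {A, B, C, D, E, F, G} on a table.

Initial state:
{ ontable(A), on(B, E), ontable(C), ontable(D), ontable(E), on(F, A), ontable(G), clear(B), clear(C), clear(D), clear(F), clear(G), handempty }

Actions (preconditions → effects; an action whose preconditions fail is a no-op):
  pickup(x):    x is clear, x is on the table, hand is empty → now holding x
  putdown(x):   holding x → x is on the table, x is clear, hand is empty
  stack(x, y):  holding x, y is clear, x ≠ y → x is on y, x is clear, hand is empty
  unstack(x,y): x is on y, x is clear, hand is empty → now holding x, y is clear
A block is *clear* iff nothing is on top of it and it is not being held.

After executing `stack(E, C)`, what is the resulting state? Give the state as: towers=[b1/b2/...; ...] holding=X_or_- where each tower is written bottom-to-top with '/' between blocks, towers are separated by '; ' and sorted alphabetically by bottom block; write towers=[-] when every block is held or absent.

towers=[A/F; C; D; E/B; G] holding=-

before: towers=[A/F; C; D; E/B; G] holding=-
pre[stack(E, C)]: holding(E) fail, clear(C) ok, E≠C ok
holding(E) unmet → stack(E, C) is a no-op
after:  towers=[A/F; C; D; E/B; G] holding=-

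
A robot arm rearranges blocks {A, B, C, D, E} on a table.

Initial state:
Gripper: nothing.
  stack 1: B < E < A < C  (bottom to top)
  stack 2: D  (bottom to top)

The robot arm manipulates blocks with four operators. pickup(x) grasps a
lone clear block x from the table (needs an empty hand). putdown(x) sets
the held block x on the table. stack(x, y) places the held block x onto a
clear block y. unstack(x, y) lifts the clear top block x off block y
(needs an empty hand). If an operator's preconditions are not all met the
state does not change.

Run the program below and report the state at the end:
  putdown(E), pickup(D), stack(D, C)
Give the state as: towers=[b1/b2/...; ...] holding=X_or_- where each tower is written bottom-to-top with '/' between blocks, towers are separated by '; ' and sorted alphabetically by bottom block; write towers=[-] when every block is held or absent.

towers=[B/E/A/C/D] holding=-

step 1 (putdown(E)) [no-op]: towers=[B/E/A/C; D] holding=-
step 2 (pickup(D)): towers=[B/E/A/C] holding=D
step 3 (stack(D, C)): towers=[B/E/A/C/D] holding=-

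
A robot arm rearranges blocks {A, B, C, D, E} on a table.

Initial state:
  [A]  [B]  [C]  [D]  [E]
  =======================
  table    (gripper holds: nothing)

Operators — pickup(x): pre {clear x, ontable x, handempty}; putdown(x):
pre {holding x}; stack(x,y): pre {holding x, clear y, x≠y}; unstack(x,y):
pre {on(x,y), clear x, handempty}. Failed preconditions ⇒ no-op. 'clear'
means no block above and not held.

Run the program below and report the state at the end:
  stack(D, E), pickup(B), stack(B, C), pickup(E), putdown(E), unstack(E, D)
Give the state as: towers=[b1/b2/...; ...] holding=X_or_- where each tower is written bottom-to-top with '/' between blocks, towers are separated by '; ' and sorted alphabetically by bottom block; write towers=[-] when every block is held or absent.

step 1 (stack(D, E)) [no-op]: towers=[A; B; C; D; E] holding=-
step 2 (pickup(B)): towers=[A; C; D; E] holding=B
step 3 (stack(B, C)): towers=[A; C/B; D; E] holding=-
step 4 (pickup(E)): towers=[A; C/B; D] holding=E
step 5 (putdown(E)): towers=[A; C/B; D; E] holding=-
step 6 (unstack(E, D)) [no-op]: towers=[A; C/B; D; E] holding=-

towers=[A; C/B; D; E] holding=-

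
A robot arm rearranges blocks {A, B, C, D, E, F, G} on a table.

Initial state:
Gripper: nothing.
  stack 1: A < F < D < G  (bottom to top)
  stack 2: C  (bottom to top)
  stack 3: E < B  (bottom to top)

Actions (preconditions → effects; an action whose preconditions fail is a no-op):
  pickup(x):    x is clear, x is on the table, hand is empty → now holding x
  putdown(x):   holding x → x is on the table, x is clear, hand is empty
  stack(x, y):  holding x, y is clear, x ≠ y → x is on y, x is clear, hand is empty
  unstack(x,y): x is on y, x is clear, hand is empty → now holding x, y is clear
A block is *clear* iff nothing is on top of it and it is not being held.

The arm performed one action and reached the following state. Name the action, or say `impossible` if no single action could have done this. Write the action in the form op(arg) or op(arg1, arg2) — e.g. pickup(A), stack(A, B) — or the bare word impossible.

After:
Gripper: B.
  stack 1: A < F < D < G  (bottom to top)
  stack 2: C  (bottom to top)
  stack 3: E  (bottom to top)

unstack(B, E)

target: towers=[A/F/D/G; C; E] holding=B
     unstack(B, E) → towers=[A/F/D/G; C; E] holding=B  ← match
     unstack(G, D) → towers=[A/F/D; C; E/B] holding=G
         pickup(C) → towers=[A/F/D/G; E/B] holding=C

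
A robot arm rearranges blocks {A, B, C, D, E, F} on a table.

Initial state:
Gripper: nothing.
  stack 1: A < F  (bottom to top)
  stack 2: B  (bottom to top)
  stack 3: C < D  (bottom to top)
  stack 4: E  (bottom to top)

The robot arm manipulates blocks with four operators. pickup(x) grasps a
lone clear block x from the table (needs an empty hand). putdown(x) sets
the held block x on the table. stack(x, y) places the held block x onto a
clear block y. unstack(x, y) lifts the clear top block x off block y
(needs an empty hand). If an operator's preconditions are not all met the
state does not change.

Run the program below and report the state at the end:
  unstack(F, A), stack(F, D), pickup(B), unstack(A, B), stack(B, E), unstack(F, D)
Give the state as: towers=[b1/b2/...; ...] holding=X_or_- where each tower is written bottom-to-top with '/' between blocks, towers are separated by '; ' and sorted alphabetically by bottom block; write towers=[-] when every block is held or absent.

towers=[A; C/D; E/B] holding=F

step 1 (unstack(F, A)): towers=[A; B; C/D; E] holding=F
step 2 (stack(F, D)): towers=[A; B; C/D/F; E] holding=-
step 3 (pickup(B)): towers=[A; C/D/F; E] holding=B
step 4 (unstack(A, B)) [no-op]: towers=[A; C/D/F; E] holding=B
step 5 (stack(B, E)): towers=[A; C/D/F; E/B] holding=-
step 6 (unstack(F, D)): towers=[A; C/D; E/B] holding=F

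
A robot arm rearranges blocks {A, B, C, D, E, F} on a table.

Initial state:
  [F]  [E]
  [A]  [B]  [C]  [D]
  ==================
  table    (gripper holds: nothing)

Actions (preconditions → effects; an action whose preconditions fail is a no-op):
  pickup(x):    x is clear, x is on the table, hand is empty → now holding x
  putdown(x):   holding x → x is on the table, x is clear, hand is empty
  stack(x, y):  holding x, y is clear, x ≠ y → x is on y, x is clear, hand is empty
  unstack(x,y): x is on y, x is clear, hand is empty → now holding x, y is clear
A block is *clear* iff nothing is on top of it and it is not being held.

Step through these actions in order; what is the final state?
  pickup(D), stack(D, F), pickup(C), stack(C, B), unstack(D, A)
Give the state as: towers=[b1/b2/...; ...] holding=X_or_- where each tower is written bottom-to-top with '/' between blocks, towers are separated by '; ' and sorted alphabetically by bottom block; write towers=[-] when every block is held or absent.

towers=[A/F/D; B/E] holding=C

step 1 (pickup(D)): towers=[A/F; B/E; C] holding=D
step 2 (stack(D, F)): towers=[A/F/D; B/E; C] holding=-
step 3 (pickup(C)): towers=[A/F/D; B/E] holding=C
step 4 (stack(C, B)) [no-op]: towers=[A/F/D; B/E] holding=C
step 5 (unstack(D, A)) [no-op]: towers=[A/F/D; B/E] holding=C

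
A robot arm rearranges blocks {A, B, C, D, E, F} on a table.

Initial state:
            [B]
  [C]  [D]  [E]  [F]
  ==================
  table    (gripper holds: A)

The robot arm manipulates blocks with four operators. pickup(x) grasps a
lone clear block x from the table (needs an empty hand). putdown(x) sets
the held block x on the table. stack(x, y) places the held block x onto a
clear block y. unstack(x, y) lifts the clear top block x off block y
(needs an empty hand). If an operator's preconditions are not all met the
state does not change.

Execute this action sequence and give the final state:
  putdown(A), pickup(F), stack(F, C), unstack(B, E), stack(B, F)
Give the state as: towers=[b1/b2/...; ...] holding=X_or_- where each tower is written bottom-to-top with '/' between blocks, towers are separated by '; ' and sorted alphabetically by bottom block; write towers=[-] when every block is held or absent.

step 1 (putdown(A)): towers=[A; C; D; E/B; F] holding=-
step 2 (pickup(F)): towers=[A; C; D; E/B] holding=F
step 3 (stack(F, C)): towers=[A; C/F; D; E/B] holding=-
step 4 (unstack(B, E)): towers=[A; C/F; D; E] holding=B
step 5 (stack(B, F)): towers=[A; C/F/B; D; E] holding=-

towers=[A; C/F/B; D; E] holding=-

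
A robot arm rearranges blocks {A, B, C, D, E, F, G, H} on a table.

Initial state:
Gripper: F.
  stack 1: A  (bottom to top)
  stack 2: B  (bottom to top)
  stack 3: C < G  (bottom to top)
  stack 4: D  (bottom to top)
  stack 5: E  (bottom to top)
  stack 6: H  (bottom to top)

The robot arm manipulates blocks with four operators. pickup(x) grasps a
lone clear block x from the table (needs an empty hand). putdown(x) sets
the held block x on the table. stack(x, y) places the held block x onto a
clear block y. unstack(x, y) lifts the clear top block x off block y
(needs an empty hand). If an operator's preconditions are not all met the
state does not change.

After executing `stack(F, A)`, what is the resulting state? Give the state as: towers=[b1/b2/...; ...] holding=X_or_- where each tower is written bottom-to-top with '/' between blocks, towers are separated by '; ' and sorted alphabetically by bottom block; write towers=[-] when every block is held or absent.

towers=[A/F; B; C/G; D; E; H] holding=-

before: towers=[A; B; C/G; D; E; H] holding=F
pre[stack(F, A)]: holding(F) ✓, clear(A) ✓, F≠A ✓
all met → apply stack(F, A)
after:  towers=[A/F; B; C/G; D; E; H] holding=-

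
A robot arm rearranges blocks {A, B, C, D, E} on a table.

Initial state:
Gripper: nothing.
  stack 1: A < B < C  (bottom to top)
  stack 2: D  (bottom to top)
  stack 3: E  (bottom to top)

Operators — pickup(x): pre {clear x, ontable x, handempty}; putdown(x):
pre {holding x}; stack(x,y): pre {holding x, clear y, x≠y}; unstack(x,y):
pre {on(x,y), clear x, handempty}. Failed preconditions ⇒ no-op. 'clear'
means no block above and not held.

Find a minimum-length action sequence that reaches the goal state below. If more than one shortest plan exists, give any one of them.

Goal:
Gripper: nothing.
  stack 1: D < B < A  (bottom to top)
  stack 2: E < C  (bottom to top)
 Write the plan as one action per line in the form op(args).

unstack(C, B)
stack(C, E)
unstack(B, A)
stack(B, D)
pickup(A)
stack(A, B)

step 1 (unstack(C, B)): towers=[A/B; D; E] holding=C
step 2 (stack(C, E)): towers=[A/B; D; E/C] holding=-
step 3 (unstack(B, A)): towers=[A; D; E/C] holding=B
step 4 (stack(B, D)): towers=[A; D/B; E/C] holding=-
step 5 (pickup(A)): towers=[D/B; E/C] holding=A
step 6 (stack(A, B)): towers=[D/B/A; E/C] holding=-
goal check: towers=[D/B/A; E/C] holding=- — reached (length 6, optimal by BFS)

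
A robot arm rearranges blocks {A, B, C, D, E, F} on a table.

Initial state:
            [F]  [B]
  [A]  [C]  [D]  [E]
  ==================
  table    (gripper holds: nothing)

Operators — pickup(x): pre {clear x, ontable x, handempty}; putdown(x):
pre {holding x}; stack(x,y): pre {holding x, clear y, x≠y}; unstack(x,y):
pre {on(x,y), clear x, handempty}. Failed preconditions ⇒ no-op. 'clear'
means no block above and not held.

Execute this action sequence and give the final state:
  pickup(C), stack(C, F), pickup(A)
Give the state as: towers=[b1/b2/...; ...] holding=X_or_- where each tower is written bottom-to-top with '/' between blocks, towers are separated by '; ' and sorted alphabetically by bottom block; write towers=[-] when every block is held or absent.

step 1 (pickup(C)): towers=[A; D/F; E/B] holding=C
step 2 (stack(C, F)): towers=[A; D/F/C; E/B] holding=-
step 3 (pickup(A)): towers=[D/F/C; E/B] holding=A

towers=[D/F/C; E/B] holding=A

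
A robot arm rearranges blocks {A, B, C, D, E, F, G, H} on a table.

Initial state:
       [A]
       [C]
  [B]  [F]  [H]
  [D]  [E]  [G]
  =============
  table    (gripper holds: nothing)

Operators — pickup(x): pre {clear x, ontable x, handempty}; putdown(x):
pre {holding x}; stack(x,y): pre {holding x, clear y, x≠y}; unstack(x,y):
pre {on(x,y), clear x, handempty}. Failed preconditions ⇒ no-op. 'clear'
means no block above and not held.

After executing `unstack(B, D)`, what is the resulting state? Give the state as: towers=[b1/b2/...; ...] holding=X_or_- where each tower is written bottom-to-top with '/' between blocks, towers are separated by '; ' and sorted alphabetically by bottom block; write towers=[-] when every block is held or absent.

before: towers=[D/B; E/F/C/A; G/H] holding=-
pre[unstack(B, D)]: on(B,D) ✓, clear(B) ✓, handempty ✓
all met → apply unstack(B, D)
after:  towers=[D; E/F/C/A; G/H] holding=B

towers=[D; E/F/C/A; G/H] holding=B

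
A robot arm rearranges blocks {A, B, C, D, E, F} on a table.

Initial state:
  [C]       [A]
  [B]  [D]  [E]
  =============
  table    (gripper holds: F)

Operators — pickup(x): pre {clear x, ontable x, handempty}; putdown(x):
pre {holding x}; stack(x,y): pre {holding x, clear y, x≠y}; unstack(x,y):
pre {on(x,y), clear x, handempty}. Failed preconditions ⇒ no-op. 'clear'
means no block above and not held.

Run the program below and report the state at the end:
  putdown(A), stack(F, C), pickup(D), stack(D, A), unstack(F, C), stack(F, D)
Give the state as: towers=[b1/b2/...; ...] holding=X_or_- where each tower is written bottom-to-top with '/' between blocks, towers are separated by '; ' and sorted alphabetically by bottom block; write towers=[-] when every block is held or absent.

step 1 (putdown(A)) [no-op]: towers=[B/C; D; E/A] holding=F
step 2 (stack(F, C)): towers=[B/C/F; D; E/A] holding=-
step 3 (pickup(D)): towers=[B/C/F; E/A] holding=D
step 4 (stack(D, A)): towers=[B/C/F; E/A/D] holding=-
step 5 (unstack(F, C)): towers=[B/C; E/A/D] holding=F
step 6 (stack(F, D)): towers=[B/C; E/A/D/F] holding=-

towers=[B/C; E/A/D/F] holding=-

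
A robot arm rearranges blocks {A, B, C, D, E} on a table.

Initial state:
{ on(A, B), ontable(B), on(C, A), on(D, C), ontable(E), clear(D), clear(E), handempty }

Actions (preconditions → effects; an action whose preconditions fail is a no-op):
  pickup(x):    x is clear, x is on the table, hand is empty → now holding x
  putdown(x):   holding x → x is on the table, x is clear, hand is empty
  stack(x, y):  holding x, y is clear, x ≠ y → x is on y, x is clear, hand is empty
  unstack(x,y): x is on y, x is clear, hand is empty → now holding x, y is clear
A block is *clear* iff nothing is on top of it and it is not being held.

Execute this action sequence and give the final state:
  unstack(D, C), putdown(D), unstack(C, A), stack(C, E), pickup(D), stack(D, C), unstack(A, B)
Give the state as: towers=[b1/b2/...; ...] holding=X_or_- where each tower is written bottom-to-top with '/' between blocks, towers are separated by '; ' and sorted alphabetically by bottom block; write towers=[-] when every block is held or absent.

step 1 (unstack(D, C)): towers=[B/A/C; E] holding=D
step 2 (putdown(D)): towers=[B/A/C; D; E] holding=-
step 3 (unstack(C, A)): towers=[B/A; D; E] holding=C
step 4 (stack(C, E)): towers=[B/A; D; E/C] holding=-
step 5 (pickup(D)): towers=[B/A; E/C] holding=D
step 6 (stack(D, C)): towers=[B/A; E/C/D] holding=-
step 7 (unstack(A, B)): towers=[B; E/C/D] holding=A

towers=[B; E/C/D] holding=A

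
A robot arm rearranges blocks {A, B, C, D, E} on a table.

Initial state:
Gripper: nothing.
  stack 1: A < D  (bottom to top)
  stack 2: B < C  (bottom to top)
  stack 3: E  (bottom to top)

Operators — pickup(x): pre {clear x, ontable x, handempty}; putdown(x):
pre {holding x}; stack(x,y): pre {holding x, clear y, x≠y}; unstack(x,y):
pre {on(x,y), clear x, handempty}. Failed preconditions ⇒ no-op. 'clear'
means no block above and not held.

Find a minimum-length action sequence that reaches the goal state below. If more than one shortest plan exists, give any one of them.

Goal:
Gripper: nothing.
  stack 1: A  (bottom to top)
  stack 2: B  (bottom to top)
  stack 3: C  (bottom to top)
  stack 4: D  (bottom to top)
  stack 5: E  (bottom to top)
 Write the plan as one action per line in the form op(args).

step 1 (unstack(D, A)): towers=[A; B/C; E] holding=D
step 2 (putdown(D)): towers=[A; B/C; D; E] holding=-
step 3 (unstack(C, B)): towers=[A; B; D; E] holding=C
step 4 (putdown(C)): towers=[A; B; C; D; E] holding=-
goal check: towers=[A; B; C; D; E] holding=- — reached (length 4, optimal by BFS)

unstack(D, A)
putdown(D)
unstack(C, B)
putdown(C)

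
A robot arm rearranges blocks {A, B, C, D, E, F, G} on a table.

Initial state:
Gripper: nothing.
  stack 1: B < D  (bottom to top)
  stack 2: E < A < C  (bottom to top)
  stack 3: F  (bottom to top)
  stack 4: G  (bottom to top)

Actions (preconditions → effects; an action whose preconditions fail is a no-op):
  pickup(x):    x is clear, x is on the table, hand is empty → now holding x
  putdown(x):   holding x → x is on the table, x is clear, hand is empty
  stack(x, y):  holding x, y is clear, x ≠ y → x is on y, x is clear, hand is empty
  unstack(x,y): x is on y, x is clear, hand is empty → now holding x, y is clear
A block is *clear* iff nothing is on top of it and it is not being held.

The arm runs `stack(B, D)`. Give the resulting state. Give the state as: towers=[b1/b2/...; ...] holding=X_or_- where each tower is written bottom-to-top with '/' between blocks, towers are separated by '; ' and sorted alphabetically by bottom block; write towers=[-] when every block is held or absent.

before: towers=[B/D; E/A/C; F; G] holding=-
pre[stack(B, D)]: holding(B) fail, clear(D) ok, B≠D ok
holding(B) unmet → stack(B, D) is a no-op
after:  towers=[B/D; E/A/C; F; G] holding=-

towers=[B/D; E/A/C; F; G] holding=-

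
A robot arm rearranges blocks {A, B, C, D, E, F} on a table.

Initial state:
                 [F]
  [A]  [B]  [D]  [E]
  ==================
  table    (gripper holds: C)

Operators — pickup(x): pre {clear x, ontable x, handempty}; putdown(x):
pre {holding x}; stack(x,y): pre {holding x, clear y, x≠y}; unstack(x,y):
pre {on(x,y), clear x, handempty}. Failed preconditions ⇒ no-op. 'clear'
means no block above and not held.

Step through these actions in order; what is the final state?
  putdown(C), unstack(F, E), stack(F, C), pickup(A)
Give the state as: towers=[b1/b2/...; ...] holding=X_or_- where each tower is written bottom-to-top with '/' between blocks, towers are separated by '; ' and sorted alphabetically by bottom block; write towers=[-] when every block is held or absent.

towers=[B; C/F; D; E] holding=A

step 1 (putdown(C)): towers=[A; B; C; D; E/F] holding=-
step 2 (unstack(F, E)): towers=[A; B; C; D; E] holding=F
step 3 (stack(F, C)): towers=[A; B; C/F; D; E] holding=-
step 4 (pickup(A)): towers=[B; C/F; D; E] holding=A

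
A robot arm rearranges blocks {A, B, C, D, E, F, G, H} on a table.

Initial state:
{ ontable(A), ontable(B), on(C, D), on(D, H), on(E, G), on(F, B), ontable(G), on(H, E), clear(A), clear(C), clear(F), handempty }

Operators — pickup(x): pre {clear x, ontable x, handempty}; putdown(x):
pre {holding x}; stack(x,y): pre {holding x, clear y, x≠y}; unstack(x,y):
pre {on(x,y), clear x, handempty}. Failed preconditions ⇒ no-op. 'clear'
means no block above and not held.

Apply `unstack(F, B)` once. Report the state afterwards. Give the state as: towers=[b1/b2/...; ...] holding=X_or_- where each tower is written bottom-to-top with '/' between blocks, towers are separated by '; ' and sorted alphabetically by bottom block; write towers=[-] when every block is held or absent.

before: towers=[A; B/F; G/E/H/D/C] holding=-
pre[unstack(F, B)]: on(F,B) ✓, clear(F) ✓, handempty ✓
all met → apply unstack(F, B)
after:  towers=[A; B; G/E/H/D/C] holding=F

towers=[A; B; G/E/H/D/C] holding=F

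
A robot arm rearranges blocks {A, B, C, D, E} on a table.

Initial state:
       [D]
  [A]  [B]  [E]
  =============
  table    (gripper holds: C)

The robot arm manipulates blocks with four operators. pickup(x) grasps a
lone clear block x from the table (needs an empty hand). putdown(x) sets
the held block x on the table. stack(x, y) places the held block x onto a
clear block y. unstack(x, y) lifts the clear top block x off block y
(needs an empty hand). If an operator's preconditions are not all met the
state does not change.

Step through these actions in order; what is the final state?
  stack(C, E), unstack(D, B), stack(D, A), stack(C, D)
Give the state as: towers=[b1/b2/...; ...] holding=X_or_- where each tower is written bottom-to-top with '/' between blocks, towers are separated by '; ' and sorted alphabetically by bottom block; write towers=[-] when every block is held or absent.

towers=[A/D; B; E/C] holding=-

step 1 (stack(C, E)): towers=[A; B/D; E/C] holding=-
step 2 (unstack(D, B)): towers=[A; B; E/C] holding=D
step 3 (stack(D, A)): towers=[A/D; B; E/C] holding=-
step 4 (stack(C, D)) [no-op]: towers=[A/D; B; E/C] holding=-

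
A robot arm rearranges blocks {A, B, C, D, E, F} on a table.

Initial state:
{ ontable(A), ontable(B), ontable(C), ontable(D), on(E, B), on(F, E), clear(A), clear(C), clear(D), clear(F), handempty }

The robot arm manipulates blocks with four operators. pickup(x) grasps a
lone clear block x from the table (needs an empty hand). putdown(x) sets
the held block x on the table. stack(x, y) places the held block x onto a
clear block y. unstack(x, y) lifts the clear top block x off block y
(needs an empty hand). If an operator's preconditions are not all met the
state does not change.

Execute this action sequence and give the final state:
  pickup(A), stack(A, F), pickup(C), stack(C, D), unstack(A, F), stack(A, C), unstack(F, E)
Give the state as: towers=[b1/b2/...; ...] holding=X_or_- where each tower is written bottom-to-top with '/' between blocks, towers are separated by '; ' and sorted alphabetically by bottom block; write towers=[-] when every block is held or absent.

step 1 (pickup(A)): towers=[B/E/F; C; D] holding=A
step 2 (stack(A, F)): towers=[B/E/F/A; C; D] holding=-
step 3 (pickup(C)): towers=[B/E/F/A; D] holding=C
step 4 (stack(C, D)): towers=[B/E/F/A; D/C] holding=-
step 5 (unstack(A, F)): towers=[B/E/F; D/C] holding=A
step 6 (stack(A, C)): towers=[B/E/F; D/C/A] holding=-
step 7 (unstack(F, E)): towers=[B/E; D/C/A] holding=F

towers=[B/E; D/C/A] holding=F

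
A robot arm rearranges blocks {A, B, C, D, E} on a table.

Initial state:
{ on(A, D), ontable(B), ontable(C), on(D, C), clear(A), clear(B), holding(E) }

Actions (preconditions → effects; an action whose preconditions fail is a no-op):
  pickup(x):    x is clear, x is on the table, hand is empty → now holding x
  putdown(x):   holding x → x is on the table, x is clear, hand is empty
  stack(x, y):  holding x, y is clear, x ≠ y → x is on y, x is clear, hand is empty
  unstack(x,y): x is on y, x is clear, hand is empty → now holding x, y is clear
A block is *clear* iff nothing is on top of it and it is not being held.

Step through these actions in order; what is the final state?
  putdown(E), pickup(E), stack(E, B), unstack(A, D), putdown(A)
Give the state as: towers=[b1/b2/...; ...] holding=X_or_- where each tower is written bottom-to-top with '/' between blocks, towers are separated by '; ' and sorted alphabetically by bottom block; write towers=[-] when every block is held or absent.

step 1 (putdown(E)): towers=[B; C/D/A; E] holding=-
step 2 (pickup(E)): towers=[B; C/D/A] holding=E
step 3 (stack(E, B)): towers=[B/E; C/D/A] holding=-
step 4 (unstack(A, D)): towers=[B/E; C/D] holding=A
step 5 (putdown(A)): towers=[A; B/E; C/D] holding=-

towers=[A; B/E; C/D] holding=-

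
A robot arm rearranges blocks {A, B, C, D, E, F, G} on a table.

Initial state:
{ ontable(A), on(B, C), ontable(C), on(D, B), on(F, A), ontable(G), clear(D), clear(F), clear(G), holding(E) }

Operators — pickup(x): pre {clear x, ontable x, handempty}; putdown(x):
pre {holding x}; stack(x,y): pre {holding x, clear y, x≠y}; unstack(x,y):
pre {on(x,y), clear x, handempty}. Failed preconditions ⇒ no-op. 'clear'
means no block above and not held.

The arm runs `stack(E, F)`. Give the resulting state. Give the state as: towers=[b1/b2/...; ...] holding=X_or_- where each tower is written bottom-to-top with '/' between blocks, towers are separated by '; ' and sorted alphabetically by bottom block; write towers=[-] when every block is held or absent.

before: towers=[A/F; C/B/D; G] holding=E
pre[stack(E, F)]: holding(E) ok, clear(F) ok, E≠F ok
all met → apply stack(E, F)
after:  towers=[A/F/E; C/B/D; G] holding=-

towers=[A/F/E; C/B/D; G] holding=-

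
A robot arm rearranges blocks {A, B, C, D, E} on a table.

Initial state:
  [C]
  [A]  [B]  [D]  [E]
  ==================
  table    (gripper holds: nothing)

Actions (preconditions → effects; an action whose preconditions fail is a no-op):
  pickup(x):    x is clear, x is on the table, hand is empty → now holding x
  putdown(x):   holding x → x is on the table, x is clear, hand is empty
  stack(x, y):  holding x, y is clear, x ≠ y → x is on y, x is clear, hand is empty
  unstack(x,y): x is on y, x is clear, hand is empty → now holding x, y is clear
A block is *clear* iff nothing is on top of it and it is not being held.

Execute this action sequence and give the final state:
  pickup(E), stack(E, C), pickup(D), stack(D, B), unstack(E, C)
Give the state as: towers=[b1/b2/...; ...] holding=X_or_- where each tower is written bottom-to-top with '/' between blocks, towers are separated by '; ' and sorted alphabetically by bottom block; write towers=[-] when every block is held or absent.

towers=[A/C; B/D] holding=E

step 1 (pickup(E)): towers=[A/C; B; D] holding=E
step 2 (stack(E, C)): towers=[A/C/E; B; D] holding=-
step 3 (pickup(D)): towers=[A/C/E; B] holding=D
step 4 (stack(D, B)): towers=[A/C/E; B/D] holding=-
step 5 (unstack(E, C)): towers=[A/C; B/D] holding=E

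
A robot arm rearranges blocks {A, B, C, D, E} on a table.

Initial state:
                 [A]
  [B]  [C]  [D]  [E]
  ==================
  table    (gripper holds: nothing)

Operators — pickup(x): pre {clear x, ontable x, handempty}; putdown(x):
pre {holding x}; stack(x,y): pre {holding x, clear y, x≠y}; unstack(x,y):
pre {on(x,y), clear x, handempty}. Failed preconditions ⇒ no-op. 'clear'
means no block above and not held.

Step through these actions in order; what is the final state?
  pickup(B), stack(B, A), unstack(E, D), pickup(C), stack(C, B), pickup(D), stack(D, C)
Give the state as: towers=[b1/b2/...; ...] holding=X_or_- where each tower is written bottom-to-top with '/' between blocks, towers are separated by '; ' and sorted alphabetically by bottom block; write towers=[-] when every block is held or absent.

towers=[E/A/B/C/D] holding=-

step 1 (pickup(B)): towers=[C; D; E/A] holding=B
step 2 (stack(B, A)): towers=[C; D; E/A/B] holding=-
step 3 (unstack(E, D)) [no-op]: towers=[C; D; E/A/B] holding=-
step 4 (pickup(C)): towers=[D; E/A/B] holding=C
step 5 (stack(C, B)): towers=[D; E/A/B/C] holding=-
step 6 (pickup(D)): towers=[E/A/B/C] holding=D
step 7 (stack(D, C)): towers=[E/A/B/C/D] holding=-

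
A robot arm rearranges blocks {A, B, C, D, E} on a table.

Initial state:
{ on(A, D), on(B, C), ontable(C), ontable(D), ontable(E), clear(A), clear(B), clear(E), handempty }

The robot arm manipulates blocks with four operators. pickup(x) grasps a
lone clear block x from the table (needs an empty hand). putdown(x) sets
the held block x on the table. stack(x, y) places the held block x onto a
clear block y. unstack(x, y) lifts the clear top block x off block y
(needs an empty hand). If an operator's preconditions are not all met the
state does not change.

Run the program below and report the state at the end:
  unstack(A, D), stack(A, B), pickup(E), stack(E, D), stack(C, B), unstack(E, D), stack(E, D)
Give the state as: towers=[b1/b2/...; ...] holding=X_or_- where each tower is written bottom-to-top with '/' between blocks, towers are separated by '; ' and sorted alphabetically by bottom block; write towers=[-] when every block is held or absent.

towers=[C/B/A; D/E] holding=-

step 1 (unstack(A, D)): towers=[C/B; D; E] holding=A
step 2 (stack(A, B)): towers=[C/B/A; D; E] holding=-
step 3 (pickup(E)): towers=[C/B/A; D] holding=E
step 4 (stack(E, D)): towers=[C/B/A; D/E] holding=-
step 5 (stack(C, B)) [no-op]: towers=[C/B/A; D/E] holding=-
step 6 (unstack(E, D)): towers=[C/B/A; D] holding=E
step 7 (stack(E, D)): towers=[C/B/A; D/E] holding=-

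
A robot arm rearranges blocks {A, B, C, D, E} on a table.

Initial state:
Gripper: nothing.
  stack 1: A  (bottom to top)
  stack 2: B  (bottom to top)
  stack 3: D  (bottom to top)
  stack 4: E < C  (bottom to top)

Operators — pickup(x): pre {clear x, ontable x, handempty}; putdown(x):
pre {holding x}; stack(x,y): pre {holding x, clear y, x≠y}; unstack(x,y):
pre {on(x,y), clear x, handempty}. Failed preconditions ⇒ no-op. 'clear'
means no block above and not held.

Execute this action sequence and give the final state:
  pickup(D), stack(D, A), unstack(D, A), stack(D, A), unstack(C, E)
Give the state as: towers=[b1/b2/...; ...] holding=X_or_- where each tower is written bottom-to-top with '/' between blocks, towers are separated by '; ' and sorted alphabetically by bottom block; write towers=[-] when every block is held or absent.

step 1 (pickup(D)): towers=[A; B; E/C] holding=D
step 2 (stack(D, A)): towers=[A/D; B; E/C] holding=-
step 3 (unstack(D, A)): towers=[A; B; E/C] holding=D
step 4 (stack(D, A)): towers=[A/D; B; E/C] holding=-
step 5 (unstack(C, E)): towers=[A/D; B; E] holding=C

towers=[A/D; B; E] holding=C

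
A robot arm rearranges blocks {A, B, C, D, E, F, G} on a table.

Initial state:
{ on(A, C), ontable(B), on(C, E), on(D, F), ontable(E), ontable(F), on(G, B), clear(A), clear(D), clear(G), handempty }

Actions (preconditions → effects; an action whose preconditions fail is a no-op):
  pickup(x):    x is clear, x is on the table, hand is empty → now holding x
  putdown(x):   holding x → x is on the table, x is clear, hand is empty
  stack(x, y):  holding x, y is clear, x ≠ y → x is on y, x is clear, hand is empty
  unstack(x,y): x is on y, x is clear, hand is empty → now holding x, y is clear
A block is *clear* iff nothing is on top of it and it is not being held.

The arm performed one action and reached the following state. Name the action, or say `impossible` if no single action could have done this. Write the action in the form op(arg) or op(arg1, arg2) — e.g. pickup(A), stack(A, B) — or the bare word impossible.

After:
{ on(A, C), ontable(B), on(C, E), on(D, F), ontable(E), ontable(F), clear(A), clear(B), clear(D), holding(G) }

unstack(G, B)

target: towers=[B; E/C/A; F/D] holding=G
     unstack(G, B) → towers=[B; E/C/A; F/D] holding=G  ← match
     unstack(D, F) → towers=[B/G; E/C/A; F] holding=D
     unstack(A, C) → towers=[B/G; E/C; F/D] holding=A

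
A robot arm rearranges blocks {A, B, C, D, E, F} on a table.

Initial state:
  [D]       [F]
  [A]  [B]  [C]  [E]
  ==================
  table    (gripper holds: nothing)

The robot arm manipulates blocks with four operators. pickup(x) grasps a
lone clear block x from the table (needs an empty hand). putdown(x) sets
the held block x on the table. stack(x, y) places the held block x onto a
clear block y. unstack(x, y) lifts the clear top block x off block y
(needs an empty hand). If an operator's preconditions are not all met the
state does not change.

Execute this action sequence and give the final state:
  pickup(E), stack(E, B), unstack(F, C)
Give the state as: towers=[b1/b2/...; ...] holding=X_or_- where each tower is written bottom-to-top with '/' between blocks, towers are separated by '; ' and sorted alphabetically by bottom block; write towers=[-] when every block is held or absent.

towers=[A/D; B/E; C] holding=F

step 1 (pickup(E)): towers=[A/D; B; C/F] holding=E
step 2 (stack(E, B)): towers=[A/D; B/E; C/F] holding=-
step 3 (unstack(F, C)): towers=[A/D; B/E; C] holding=F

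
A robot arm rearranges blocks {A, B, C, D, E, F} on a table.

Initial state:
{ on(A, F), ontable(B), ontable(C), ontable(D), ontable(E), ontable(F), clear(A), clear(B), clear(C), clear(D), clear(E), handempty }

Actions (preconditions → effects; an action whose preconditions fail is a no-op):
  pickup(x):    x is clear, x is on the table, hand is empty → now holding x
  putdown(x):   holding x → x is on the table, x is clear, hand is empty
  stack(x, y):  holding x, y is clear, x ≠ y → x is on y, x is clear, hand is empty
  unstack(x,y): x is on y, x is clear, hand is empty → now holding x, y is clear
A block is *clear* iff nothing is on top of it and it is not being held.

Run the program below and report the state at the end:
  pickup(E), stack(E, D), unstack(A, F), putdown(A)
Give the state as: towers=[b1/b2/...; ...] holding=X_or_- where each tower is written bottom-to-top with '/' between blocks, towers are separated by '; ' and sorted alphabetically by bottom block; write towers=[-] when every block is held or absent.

step 1 (pickup(E)): towers=[B; C; D; F/A] holding=E
step 2 (stack(E, D)): towers=[B; C; D/E; F/A] holding=-
step 3 (unstack(A, F)): towers=[B; C; D/E; F] holding=A
step 4 (putdown(A)): towers=[A; B; C; D/E; F] holding=-

towers=[A; B; C; D/E; F] holding=-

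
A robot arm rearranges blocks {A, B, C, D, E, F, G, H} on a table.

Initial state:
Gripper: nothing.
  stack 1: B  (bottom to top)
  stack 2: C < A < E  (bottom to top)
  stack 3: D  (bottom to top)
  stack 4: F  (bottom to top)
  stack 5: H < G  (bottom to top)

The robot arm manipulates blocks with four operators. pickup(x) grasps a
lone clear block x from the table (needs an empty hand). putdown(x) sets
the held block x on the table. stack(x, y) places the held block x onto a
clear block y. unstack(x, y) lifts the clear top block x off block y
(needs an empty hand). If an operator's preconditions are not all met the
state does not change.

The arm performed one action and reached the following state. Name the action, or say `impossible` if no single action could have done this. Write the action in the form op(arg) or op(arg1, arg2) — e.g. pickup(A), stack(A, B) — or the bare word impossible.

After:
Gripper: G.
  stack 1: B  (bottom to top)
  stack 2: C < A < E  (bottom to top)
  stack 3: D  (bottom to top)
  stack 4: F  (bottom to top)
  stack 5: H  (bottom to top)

unstack(G, H)

target: towers=[B; C/A/E; D; F; H] holding=G
     unstack(G, H) → towers=[B; C/A/E; D; F; H] holding=G  ← match
     unstack(E, A) → towers=[B; C/A; D; F; H/G] holding=E
         pickup(B) → towers=[C/A/E; D; F; H/G] holding=B
         pickup(F) → towers=[B; C/A/E; D; H/G] holding=F
         pickup(D) → towers=[B; C/A/E; F; H/G] holding=D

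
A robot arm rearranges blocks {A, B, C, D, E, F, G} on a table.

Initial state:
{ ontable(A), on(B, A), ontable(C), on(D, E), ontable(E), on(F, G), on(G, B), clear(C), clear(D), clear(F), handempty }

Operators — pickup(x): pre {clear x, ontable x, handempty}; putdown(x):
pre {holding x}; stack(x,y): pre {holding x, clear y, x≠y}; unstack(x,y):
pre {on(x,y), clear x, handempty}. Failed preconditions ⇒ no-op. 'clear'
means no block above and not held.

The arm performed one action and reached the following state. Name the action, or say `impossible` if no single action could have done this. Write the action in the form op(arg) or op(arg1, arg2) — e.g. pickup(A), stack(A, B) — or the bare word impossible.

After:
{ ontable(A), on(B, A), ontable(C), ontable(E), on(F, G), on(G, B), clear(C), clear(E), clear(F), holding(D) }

target: towers=[A/B/G/F; C; E] holding=D
     unstack(F, G) → towers=[A/B/G; C; E/D] holding=F
     unstack(D, E) → towers=[A/B/G/F; C; E] holding=D  ← match
         pickup(C) → towers=[A/B/G/F; E/D] holding=C

unstack(D, E)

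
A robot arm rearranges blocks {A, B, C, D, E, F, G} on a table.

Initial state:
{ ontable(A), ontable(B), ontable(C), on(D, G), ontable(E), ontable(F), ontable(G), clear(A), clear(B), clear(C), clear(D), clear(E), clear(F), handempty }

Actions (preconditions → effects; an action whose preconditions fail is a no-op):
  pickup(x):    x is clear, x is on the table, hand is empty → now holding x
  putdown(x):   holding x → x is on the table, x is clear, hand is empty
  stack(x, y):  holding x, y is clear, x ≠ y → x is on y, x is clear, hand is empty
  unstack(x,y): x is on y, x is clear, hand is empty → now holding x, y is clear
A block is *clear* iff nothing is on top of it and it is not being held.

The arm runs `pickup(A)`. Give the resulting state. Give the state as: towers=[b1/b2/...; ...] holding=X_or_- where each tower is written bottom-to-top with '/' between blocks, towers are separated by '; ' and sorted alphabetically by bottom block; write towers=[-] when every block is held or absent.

towers=[B; C; E; F; G/D] holding=A

before: towers=[A; B; C; E; F; G/D] holding=-
pre[pickup(A)]: clear(A) ok, ontable(A) ok, handempty ok
all met → apply pickup(A)
after:  towers=[B; C; E; F; G/D] holding=A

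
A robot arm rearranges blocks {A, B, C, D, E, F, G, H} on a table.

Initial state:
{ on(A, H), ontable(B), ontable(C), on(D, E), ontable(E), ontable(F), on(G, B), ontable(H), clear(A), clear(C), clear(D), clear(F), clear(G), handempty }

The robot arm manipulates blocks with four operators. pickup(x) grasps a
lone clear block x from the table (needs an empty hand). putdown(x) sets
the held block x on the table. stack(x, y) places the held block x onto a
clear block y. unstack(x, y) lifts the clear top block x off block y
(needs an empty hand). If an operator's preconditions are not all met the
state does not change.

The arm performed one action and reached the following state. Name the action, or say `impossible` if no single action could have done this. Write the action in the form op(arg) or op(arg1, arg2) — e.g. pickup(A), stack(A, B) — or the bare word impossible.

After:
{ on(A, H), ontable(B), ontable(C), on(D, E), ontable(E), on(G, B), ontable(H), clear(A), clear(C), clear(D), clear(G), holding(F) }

target: towers=[B/G; C; E/D; H/A] holding=F
     unstack(G, B) → towers=[B; C; E/D; F; H/A] holding=G
     unstack(A, H) → towers=[B/G; C; E/D; F; H] holding=A
         pickup(F) → towers=[B/G; C; E/D; H/A] holding=F  ← match
     unstack(D, E) → towers=[B/G; C; E; F; H/A] holding=D
         pickup(C) → towers=[B/G; E/D; F; H/A] holding=C

pickup(F)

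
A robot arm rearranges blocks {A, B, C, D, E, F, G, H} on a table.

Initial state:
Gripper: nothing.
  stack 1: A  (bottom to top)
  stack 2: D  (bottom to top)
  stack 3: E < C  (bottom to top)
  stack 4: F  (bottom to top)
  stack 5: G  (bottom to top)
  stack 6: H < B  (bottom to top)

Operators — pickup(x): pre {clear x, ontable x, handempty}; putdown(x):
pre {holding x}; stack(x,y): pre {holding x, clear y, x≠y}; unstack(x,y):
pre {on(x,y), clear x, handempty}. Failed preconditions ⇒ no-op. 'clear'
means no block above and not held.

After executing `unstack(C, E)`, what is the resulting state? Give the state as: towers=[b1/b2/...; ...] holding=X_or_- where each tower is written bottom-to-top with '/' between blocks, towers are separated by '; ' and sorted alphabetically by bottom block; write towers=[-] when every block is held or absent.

towers=[A; D; E; F; G; H/B] holding=C

before: towers=[A; D; E/C; F; G; H/B] holding=-
pre[unstack(C, E)]: on(C,E) ✓, clear(C) ✓, handempty ✓
all met → apply unstack(C, E)
after:  towers=[A; D; E; F; G; H/B] holding=C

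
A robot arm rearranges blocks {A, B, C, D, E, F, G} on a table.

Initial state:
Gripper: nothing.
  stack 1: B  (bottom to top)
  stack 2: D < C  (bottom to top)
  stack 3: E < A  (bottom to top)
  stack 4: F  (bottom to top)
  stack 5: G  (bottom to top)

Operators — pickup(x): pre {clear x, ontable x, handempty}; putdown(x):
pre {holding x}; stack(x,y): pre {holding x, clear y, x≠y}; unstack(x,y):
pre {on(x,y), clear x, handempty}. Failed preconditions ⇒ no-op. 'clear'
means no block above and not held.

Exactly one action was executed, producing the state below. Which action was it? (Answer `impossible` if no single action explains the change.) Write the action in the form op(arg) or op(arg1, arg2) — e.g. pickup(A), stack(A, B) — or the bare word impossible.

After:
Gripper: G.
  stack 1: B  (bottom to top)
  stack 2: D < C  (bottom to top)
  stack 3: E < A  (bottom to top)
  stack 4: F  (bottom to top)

target: towers=[B; D/C; E/A; F] holding=G
         pickup(B) → towers=[D/C; E/A; F; G] holding=B
         pickup(F) → towers=[B; D/C; E/A; G] holding=F
         pickup(G) → towers=[B; D/C; E/A; F] holding=G  ← match
     unstack(A, E) → towers=[B; D/C; E; F; G] holding=A
     unstack(C, D) → towers=[B; D; E/A; F; G] holding=C

pickup(G)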